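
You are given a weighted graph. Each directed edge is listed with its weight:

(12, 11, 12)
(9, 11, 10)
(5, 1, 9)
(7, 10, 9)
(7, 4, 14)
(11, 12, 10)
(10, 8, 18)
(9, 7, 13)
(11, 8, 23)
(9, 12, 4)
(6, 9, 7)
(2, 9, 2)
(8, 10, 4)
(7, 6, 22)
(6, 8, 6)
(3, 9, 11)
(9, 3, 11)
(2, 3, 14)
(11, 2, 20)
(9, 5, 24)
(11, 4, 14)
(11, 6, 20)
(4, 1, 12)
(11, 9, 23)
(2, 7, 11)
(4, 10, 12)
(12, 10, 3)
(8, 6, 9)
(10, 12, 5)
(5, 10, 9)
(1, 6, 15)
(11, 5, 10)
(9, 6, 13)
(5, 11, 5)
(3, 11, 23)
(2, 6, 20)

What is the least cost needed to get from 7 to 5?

Running Dijkstra from 7:
7: 0
10: 9  (via 7)
4: 14  (via 7)
12: 14  (via 10)
6: 22  (via 7)
1: 26  (via 4)
11: 26  (via 12)
8: 27  (via 10)
9: 29  (via 6)
5: 36  (via 11)
Shortest route: 7–10–12–11–5 = 36.

36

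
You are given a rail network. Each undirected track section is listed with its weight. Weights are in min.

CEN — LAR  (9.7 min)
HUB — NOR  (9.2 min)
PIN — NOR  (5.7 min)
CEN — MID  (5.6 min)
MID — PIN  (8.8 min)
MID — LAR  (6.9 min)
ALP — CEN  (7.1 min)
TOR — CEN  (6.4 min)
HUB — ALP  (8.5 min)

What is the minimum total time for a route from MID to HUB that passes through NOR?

Best MID to NOR: MID–PIN–NOR costing 14.5
Shortest NOR→HUB: NOR–HUB = 9.2
Total via NOR: 14.5 + 9.2 = 23.7 min.

23.7 min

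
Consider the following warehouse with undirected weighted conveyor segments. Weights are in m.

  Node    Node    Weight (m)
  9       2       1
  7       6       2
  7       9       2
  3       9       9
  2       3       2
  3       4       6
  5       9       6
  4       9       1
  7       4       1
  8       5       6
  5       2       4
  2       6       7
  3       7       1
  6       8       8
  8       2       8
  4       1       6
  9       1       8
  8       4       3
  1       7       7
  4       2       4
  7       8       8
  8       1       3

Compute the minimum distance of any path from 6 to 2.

5 m

Running Dijkstra from 6:
6: 0
7: 2  (via 6)
3: 3  (via 7)
4: 3  (via 7)
9: 4  (via 7)
2: 5  (via 3)
Shortest route: 6 → 7 → 3 → 2 = 5 m.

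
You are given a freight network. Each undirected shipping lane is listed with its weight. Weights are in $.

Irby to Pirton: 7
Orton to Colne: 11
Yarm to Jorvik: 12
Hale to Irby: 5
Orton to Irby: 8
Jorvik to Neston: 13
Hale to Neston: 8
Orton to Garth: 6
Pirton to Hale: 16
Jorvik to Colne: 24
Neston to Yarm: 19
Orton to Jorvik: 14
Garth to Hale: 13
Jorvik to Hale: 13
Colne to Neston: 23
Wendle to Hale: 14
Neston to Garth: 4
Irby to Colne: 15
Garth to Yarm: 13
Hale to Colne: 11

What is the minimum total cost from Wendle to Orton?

$27

Compare a few routes:
Wendle–Hale–Irby–Orton: 14+5+8 = 27
Wendle–Hale–Neston–Garth–Orton: 14+8+4+6 = 32
The minimum is $27 via Wendle–Hale–Irby–Orton.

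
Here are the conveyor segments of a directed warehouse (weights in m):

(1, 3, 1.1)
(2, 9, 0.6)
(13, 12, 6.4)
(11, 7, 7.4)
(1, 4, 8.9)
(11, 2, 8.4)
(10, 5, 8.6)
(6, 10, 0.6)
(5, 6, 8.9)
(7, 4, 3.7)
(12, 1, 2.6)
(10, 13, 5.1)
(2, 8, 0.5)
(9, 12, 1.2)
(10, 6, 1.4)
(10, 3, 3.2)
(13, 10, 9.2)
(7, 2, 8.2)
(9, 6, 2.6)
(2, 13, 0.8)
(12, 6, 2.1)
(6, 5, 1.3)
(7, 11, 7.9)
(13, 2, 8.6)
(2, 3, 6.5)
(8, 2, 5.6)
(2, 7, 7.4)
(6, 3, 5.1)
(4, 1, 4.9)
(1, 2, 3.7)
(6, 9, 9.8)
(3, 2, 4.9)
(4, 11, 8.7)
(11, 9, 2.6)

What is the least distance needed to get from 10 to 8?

8.6 m

Enumerating some paths:
10 → 6 → 3 → 2 → 8: 1.4+5.1+4.9+0.5 = 11.9
10 → 13 → 2 → 8: 5.1+8.6+0.5 = 14.2
10 → 3 → 2 → 8: 3.2+4.9+0.5 = 8.6
Cheapest is 10 → 3 → 2 → 8 at 8.6 m.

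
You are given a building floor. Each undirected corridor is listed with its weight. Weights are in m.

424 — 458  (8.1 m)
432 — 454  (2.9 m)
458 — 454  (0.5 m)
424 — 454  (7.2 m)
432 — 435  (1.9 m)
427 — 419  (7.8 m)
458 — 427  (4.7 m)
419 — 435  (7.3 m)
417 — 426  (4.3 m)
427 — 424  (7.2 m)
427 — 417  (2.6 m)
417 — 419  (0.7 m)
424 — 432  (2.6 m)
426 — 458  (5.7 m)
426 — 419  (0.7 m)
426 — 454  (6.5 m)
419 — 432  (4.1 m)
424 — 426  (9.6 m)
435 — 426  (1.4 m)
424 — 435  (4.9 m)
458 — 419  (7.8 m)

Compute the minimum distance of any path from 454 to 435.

Enumerating some paths:
454 - 432 - 419 - 426 - 435: 2.9+4.1+0.7+1.4 = 9.1
454 - 432 - 435: 2.9+1.9 = 4.8
454 - 458 - 426 - 435: 0.5+5.7+1.4 = 7.6
454 - 426 - 435: 6.5+1.4 = 7.9
The minimum is 4.8 m via 454 - 432 - 435.

4.8 m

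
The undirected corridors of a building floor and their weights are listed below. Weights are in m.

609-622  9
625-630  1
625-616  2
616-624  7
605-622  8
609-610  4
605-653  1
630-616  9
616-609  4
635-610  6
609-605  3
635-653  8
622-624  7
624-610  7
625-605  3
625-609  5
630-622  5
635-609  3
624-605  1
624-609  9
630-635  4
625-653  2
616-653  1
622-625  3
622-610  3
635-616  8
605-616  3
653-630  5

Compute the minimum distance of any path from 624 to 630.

5 m

Settle nodes by increasing distance from 624:
624: 0
605: 1  (via 624)
653: 2  (via 605)
616: 3  (via 653)
625: 4  (via 605)
609: 4  (via 605)
630: 5  (via 625)
Shortest route: 624 → 605 → 625 → 630 = 5 m.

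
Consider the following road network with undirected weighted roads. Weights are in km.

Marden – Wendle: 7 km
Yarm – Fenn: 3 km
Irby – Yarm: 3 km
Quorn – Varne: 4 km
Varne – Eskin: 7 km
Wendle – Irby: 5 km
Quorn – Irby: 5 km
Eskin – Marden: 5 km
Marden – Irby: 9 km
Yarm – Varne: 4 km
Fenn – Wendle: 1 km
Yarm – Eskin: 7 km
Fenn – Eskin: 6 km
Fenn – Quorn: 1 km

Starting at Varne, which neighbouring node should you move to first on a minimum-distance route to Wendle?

Candidate routes:
Varne - Yarm - Fenn - Wendle: 4+3+1 = 8
Varne - Quorn - Fenn - Wendle: 4+1+1 = 6
The minimum is 6 km via Varne - Quorn - Fenn - Wendle.
So from Varne the first move is to Quorn.

Quorn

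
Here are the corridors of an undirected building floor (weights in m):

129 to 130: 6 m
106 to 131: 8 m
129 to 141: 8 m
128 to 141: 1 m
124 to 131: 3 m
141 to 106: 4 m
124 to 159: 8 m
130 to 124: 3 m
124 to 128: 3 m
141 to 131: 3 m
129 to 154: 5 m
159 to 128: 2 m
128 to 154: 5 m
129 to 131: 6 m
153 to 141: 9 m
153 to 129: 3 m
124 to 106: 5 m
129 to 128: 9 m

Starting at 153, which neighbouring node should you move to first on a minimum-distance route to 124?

Enumerating some paths:
153 - 141 - 128 - 124: 9+1+3 = 13
153 - 129 - 128 - 124: 3+9+3 = 15
153 - 129 - 130 - 124: 3+6+3 = 12
153 - 141 - 131 - 124: 9+3+3 = 15
The minimum is 12 m via 153 - 129 - 130 - 124.
So from 153 the first move is to 129.

129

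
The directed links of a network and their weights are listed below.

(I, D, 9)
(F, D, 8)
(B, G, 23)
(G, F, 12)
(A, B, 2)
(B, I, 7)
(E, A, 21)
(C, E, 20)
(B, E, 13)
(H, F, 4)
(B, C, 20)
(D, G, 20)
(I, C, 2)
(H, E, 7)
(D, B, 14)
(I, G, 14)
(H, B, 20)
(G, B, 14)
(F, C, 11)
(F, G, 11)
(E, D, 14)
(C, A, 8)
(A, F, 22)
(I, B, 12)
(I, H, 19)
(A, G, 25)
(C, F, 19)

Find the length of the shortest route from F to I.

Enumerating some paths:
F - C - A - B - I: 11+8+2+7 = 28
F - D - B - I: 8+14+7 = 29
The minimum is 28 via F - C - A - B - I.

28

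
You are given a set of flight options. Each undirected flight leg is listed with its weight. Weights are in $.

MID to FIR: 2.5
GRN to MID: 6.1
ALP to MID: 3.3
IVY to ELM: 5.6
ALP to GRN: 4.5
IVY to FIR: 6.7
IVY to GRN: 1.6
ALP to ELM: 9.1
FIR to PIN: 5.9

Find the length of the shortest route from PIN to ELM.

Enumerating some paths:
PIN → FIR → MID → ALP → ELM: 5.9+2.5+3.3+9.1 = 20.8
PIN → FIR → MID → ALP → GRN → IVY → ELM: 5.9+2.5+3.3+4.5+1.6+5.6 = 23.4
PIN → FIR → IVY → ELM: 5.9+6.7+5.6 = 18.2
PIN → FIR → MID → GRN → IVY → ELM: 5.9+2.5+6.1+1.6+5.6 = 21.7
The minimum is $18.2 via PIN → FIR → IVY → ELM.

$18.2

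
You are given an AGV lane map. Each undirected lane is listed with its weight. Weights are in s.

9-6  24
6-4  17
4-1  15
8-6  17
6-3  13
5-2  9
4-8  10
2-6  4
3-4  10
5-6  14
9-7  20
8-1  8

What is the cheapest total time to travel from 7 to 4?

61 s

Settle nodes by increasing distance from 7:
7: 0
9: 20  (via 7)
6: 44  (via 9)
2: 48  (via 6)
3: 57  (via 6)
5: 57  (via 2)
4: 61  (via 6)
Shortest route: 7 → 9 → 6 → 4 = 61 s.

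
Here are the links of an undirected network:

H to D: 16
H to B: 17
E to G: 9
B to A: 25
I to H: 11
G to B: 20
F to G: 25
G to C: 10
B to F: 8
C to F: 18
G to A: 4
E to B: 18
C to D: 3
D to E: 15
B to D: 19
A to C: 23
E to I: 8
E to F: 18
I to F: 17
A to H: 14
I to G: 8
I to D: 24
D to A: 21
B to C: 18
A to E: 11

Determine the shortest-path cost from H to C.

19

Running Dijkstra from H:
H: 0
I: 11  (via H)
A: 14  (via H)
D: 16  (via H)
B: 17  (via H)
G: 18  (via A)
C: 19  (via D)
Shortest route: H → D → C = 19.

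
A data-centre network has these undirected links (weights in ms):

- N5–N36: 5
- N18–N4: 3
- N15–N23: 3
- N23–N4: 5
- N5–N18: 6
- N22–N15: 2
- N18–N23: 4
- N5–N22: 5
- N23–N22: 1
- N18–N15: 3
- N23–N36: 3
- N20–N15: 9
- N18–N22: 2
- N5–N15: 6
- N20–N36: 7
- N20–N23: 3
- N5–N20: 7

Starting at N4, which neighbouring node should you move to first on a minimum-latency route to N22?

Compare a few routes:
N4 - N23 - N22: 5+1 = 6
N4 - N18 - N15 - N22: 3+3+2 = 8
N4 - N18 - N22: 3+2 = 5
Cheapest is N4 - N18 - N22 at 5 ms.
So from N4 the first move is to N18.

N18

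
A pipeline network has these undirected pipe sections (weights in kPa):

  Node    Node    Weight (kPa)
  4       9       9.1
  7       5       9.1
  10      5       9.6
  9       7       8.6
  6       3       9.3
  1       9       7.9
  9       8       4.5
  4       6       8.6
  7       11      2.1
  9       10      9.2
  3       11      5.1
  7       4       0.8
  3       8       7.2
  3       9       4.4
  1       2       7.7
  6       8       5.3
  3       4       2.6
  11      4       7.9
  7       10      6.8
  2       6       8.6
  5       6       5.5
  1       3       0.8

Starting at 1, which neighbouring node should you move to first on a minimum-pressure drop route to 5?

3

Enumerating some paths:
1 - 3 - 6 - 5: 0.8+9.3+5.5 = 15.6
1 - 3 - 4 - 6 - 5: 0.8+2.6+8.6+5.5 = 17.5
1 - 3 - 4 - 7 - 5: 0.8+2.6+0.8+9.1 = 13.3
1 - 3 - 11 - 7 - 5: 0.8+5.1+2.1+9.1 = 17.1
Cheapest is 1 - 3 - 4 - 7 - 5 at 13.3 kPa.
So from 1 the first move is to 3.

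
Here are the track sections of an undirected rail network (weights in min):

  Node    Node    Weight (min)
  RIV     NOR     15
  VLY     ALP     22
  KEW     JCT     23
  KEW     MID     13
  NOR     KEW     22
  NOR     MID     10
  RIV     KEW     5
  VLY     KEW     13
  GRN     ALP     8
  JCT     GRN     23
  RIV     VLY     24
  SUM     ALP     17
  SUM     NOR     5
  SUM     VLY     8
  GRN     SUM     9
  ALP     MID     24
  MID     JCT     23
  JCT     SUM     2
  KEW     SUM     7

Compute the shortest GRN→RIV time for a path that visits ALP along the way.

37 min

Shortest GRN→ALP: GRN–ALP = 8
Best ALP to RIV: ALP–SUM–KEW–RIV costing 29
Total via ALP: 8 + 29 = 37 min.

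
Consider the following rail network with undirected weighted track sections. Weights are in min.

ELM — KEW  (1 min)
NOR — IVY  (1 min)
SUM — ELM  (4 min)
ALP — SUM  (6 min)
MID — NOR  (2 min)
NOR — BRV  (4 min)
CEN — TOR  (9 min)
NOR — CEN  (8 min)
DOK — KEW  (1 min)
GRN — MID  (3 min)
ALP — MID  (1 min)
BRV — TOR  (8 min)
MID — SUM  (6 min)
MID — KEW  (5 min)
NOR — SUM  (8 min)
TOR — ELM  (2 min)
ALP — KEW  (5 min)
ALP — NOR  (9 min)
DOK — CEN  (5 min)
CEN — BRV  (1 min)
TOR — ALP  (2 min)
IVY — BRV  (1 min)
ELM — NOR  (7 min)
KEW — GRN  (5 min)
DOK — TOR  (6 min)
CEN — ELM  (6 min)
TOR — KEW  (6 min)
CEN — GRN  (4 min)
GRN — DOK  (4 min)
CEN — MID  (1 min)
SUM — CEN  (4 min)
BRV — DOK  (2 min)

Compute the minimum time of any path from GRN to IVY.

Settle nodes by increasing distance from GRN:
GRN: 0
MID: 3  (via GRN)
ALP: 4  (via MID)
CEN: 4  (via GRN)
DOK: 4  (via GRN)
KEW: 5  (via GRN)
NOR: 5  (via MID)
BRV: 5  (via CEN)
TOR: 6  (via ALP)
ELM: 6  (via KEW)
IVY: 6  (via NOR)
Shortest route: GRN–MID–NOR–IVY = 6 min.

6 min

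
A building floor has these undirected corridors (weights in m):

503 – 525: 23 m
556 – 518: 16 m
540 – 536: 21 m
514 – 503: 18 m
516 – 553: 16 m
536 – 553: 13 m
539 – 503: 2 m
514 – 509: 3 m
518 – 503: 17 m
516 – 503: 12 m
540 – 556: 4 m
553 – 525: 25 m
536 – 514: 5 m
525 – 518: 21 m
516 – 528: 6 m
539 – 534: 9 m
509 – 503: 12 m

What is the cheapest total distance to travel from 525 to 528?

41 m

Enumerating some paths:
525 - 503 - 516 - 528: 23+12+6 = 41
525 - 518 - 503 - 516 - 528: 21+17+12+6 = 56
525 - 553 - 516 - 528: 25+16+6 = 47
Cheapest is 525 - 503 - 516 - 528 at 41 m.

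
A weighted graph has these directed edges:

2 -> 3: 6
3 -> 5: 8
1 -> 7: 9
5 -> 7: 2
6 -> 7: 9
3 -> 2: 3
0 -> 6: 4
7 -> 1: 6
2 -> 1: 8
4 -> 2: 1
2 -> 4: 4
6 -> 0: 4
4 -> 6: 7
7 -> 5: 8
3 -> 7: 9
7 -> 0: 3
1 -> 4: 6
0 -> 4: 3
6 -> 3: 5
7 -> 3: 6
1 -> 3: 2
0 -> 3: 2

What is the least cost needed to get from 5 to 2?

Compare a few routes:
5–7–0–3–2: 2+3+2+3 = 10
5–7–3–2: 2+6+3 = 11
5–7–0–4–2: 2+3+3+1 = 9
5–7–1–3–2: 2+6+2+3 = 13
Cheapest is 5–7–0–4–2 at 9.

9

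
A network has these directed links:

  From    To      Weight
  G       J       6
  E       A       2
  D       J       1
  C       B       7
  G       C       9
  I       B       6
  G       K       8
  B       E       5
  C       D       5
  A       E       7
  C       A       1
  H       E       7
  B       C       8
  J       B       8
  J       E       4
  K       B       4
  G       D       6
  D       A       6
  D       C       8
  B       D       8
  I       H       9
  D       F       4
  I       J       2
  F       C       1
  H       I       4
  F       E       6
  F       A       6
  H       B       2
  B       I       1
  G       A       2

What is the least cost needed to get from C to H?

17

Compare a few routes:
C → B → I → H: 7+1+9 = 17
C → D → J → B → I → H: 5+1+8+1+9 = 24
Cheapest is C → B → I → H at 17.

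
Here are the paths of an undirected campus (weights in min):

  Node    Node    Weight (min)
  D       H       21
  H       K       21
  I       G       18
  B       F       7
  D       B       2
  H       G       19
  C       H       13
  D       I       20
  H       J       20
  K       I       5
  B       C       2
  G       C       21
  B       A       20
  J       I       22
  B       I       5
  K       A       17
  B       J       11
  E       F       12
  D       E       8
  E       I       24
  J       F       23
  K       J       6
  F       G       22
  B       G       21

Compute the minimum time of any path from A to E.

30 min

Running Dijkstra from A:
A: 0
K: 17  (via A)
B: 20  (via A)
C: 22  (via B)
D: 22  (via B)
I: 22  (via K)
J: 23  (via K)
F: 27  (via B)
E: 30  (via D)
Shortest route: A–B–D–E = 30 min.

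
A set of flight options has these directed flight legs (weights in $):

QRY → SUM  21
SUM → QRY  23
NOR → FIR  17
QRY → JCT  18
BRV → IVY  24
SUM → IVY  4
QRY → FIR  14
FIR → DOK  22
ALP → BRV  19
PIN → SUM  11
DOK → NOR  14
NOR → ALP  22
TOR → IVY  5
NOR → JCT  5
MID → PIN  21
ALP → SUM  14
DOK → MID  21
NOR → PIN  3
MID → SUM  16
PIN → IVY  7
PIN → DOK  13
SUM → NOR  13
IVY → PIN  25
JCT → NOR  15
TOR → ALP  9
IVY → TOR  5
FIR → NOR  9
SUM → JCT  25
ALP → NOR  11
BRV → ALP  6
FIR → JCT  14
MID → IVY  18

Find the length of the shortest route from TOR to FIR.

Enumerating some paths:
TOR–ALP–SUM–NOR–FIR: 9+14+13+17 = 53
TOR–ALP–NOR–FIR: 9+11+17 = 37
TOR–ALP–NOR–PIN–SUM–QRY–FIR: 9+11+3+11+23+14 = 71
TOR–ALP–SUM–QRY–FIR: 9+14+23+14 = 60
The minimum is $37 via TOR–ALP–NOR–FIR.

$37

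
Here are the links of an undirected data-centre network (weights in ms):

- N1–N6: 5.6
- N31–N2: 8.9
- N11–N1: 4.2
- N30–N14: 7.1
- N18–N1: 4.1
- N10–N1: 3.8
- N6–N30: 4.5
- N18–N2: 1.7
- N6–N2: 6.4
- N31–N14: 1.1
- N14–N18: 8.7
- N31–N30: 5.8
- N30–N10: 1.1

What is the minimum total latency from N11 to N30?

Compare a few routes:
N11 → N1 → N6 → N30: 4.2+5.6+4.5 = 14.3
N11 → N1 → N18 → N2 → N6 → N30: 4.2+4.1+1.7+6.4+4.5 = 20.9
N11 → N1 → N10 → N30: 4.2+3.8+1.1 = 9.1
Cheapest is N11 → N1 → N10 → N30 at 9.1 ms.

9.1 ms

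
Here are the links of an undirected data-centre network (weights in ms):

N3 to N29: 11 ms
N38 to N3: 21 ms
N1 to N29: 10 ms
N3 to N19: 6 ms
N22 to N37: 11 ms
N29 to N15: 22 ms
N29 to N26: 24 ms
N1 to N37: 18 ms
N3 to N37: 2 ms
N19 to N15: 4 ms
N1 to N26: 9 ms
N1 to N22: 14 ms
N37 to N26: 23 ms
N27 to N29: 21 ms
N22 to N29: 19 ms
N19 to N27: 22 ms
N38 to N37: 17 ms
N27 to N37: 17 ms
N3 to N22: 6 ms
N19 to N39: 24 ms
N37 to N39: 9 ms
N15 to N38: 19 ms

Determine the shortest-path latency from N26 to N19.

Compare a few routes:
N26 → N1 → N37 → N3 → N19: 9+18+2+6 = 35
N26 → N1 → N22 → N3 → N19: 9+14+6+6 = 35
N26 → N37 → N3 → N19: 23+2+6 = 31
The minimum is 31 ms via N26 → N37 → N3 → N19.

31 ms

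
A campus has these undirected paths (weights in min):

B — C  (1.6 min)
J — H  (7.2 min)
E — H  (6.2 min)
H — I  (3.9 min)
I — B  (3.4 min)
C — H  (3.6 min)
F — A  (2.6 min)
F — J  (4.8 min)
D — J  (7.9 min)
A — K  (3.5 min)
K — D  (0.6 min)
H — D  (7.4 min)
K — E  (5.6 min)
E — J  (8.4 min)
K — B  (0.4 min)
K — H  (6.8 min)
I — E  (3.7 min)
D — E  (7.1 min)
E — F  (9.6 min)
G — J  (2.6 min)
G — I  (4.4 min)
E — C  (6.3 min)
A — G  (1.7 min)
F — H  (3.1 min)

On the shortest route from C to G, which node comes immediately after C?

B

Compare a few routes:
C → B → K → A → G: 1.6+0.4+3.5+1.7 = 7.2
C → B → I → G: 1.6+3.4+4.4 = 9.4
C → H → F → A → G: 3.6+3.1+2.6+1.7 = 11
Cheapest is C → B → K → A → G at 7.2 min.
So from C the first move is to B.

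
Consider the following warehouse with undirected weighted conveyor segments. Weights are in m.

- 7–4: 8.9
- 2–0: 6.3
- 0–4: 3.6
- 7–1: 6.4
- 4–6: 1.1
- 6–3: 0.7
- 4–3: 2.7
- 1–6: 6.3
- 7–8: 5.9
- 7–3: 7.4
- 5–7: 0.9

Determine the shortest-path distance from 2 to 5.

19.7 m

Candidate routes:
2 → 0 → 4 → 7 → 5: 6.3+3.6+8.9+0.9 = 19.7
2 → 0 → 4 → 3 → 7 → 5: 6.3+3.6+2.7+7.4+0.9 = 20.9
2 → 0 → 4 → 6 → 3 → 7 → 5: 6.3+3.6+1.1+0.7+7.4+0.9 = 20
Cheapest is 2 → 0 → 4 → 7 → 5 at 19.7 m.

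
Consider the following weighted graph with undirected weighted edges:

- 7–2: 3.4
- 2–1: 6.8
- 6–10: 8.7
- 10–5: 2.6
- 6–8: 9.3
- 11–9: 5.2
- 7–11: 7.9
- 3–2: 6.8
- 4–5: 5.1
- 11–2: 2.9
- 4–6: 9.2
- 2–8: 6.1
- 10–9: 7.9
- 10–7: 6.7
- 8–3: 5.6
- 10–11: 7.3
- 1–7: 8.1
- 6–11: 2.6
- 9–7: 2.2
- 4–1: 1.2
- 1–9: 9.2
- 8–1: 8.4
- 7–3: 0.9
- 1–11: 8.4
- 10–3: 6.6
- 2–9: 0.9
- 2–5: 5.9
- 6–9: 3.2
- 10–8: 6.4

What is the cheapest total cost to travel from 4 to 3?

Enumerating some paths:
4 → 1 → 7 → 3: 1.2+8.1+0.9 = 10.2
4 → 1 → 2 → 9 → 7 → 3: 1.2+6.8+0.9+2.2+0.9 = 12
4 → 1 → 9 → 7 → 3: 1.2+9.2+2.2+0.9 = 13.5
4 → 1 → 2 → 7 → 3: 1.2+6.8+3.4+0.9 = 12.3
The minimum is 10.2 via 4 → 1 → 7 → 3.

10.2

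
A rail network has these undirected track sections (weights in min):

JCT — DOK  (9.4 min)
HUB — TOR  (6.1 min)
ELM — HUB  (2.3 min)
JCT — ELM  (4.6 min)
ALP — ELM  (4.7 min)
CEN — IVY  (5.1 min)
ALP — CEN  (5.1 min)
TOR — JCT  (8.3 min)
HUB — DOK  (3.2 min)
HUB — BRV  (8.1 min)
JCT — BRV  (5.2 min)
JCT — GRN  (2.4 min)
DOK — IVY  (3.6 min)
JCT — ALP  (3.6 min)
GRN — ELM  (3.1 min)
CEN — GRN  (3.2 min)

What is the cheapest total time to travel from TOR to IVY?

Running Dijkstra from TOR:
TOR: 0
HUB: 6.1  (via TOR)
JCT: 8.3  (via TOR)
ELM: 8.4  (via HUB)
DOK: 9.3  (via HUB)
GRN: 10.7  (via JCT)
ALP: 11.9  (via JCT)
IVY: 12.9  (via DOK)
Shortest route: TOR–HUB–DOK–IVY = 12.9 min.

12.9 min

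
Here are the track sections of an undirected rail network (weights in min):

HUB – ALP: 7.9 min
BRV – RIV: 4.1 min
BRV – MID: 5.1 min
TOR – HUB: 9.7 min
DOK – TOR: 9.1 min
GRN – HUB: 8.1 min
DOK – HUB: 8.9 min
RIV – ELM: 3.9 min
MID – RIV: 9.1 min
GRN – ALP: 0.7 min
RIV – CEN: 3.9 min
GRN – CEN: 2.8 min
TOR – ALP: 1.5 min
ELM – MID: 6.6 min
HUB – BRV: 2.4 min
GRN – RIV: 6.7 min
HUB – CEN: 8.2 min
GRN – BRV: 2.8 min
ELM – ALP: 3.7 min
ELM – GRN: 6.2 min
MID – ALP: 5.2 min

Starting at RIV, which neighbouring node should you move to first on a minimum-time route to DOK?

BRV

Candidate routes:
RIV → CEN → GRN → ALP → TOR → DOK: 3.9+2.8+0.7+1.5+9.1 = 18
RIV → BRV → HUB → DOK: 4.1+2.4+8.9 = 15.4
RIV → GRN → ALP → TOR → DOK: 6.7+0.7+1.5+9.1 = 18
Cheapest is RIV → BRV → HUB → DOK at 15.4 min.
So from RIV the first move is to BRV.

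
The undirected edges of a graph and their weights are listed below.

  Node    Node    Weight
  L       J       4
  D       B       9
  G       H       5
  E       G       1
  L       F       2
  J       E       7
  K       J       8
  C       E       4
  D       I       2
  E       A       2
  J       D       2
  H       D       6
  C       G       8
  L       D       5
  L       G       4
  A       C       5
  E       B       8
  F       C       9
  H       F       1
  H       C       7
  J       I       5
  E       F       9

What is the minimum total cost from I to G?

Settle nodes by increasing distance from I:
I: 0
D: 2  (via I)
J: 4  (via D)
L: 7  (via D)
H: 8  (via D)
F: 9  (via L)
B: 11  (via D)
E: 11  (via J)
G: 11  (via L)
Shortest route: I–D–L–G = 11.

11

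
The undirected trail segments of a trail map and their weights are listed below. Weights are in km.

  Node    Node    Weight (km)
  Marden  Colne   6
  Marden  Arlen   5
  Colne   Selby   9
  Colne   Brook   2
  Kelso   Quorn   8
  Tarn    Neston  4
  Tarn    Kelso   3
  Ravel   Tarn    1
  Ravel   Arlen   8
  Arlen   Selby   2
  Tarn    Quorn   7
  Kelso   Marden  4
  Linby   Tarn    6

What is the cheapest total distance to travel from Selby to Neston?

15 km

Running Dijkstra from Selby:
Selby: 0
Arlen: 2  (via Selby)
Marden: 7  (via Arlen)
Colne: 9  (via Selby)
Ravel: 10  (via Arlen)
Brook: 11  (via Colne)
Tarn: 11  (via Ravel)
Kelso: 11  (via Marden)
Neston: 15  (via Tarn)
Shortest route: Selby → Arlen → Ravel → Tarn → Neston = 15 km.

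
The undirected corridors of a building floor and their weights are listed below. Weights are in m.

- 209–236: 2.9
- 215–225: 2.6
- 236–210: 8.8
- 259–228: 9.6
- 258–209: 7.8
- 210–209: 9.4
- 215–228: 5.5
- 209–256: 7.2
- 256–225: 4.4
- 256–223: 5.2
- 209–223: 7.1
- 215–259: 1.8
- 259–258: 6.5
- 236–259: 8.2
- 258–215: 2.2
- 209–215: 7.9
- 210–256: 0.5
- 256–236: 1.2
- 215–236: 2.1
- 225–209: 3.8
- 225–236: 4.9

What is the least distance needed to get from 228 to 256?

Running Dijkstra from 228:
228: 0
215: 5.5  (via 228)
259: 7.3  (via 215)
236: 7.6  (via 215)
258: 7.7  (via 215)
225: 8.1  (via 215)
256: 8.8  (via 236)
Shortest route: 228 → 215 → 236 → 256 = 8.8 m.

8.8 m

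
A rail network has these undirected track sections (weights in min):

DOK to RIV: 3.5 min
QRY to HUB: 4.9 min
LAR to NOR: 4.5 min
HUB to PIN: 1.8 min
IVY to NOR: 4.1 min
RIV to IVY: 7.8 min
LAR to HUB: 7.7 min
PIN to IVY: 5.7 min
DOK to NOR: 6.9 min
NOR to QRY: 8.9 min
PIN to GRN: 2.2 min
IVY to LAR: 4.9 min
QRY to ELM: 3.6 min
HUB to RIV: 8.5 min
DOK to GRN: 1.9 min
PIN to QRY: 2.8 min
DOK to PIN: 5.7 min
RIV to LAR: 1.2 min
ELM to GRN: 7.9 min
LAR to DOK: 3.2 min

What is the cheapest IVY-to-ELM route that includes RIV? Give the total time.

19.4 min

Best IVY to RIV: IVY–LAR–RIV costing 6.1
Best RIV to ELM: RIV–DOK–GRN–ELM costing 13.3
Total via RIV: 6.1 + 13.3 = 19.4 min.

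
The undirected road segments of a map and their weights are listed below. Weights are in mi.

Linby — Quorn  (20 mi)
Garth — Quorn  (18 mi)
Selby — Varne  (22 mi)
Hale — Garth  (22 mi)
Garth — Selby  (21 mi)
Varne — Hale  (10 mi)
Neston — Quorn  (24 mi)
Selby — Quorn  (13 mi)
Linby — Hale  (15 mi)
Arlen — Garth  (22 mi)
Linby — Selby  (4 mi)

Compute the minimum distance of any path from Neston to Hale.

Settle nodes by increasing distance from Neston:
Neston: 0
Quorn: 24  (via Neston)
Selby: 37  (via Quorn)
Linby: 41  (via Selby)
Garth: 42  (via Quorn)
Hale: 56  (via Linby)
Shortest route: Neston → Quorn → Selby → Linby → Hale = 56 mi.

56 mi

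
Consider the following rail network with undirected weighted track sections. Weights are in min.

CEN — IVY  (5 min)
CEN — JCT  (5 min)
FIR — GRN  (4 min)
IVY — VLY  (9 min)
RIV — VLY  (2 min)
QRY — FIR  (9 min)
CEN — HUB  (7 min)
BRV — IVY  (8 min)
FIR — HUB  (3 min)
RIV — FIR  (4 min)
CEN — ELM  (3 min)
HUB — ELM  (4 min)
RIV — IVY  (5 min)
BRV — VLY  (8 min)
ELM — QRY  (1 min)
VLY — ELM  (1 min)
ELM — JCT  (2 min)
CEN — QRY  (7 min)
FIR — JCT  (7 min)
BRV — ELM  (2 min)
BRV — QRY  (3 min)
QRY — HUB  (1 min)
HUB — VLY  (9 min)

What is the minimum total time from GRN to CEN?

Running Dijkstra from GRN:
GRN: 0
FIR: 4  (via GRN)
HUB: 7  (via FIR)
RIV: 8  (via FIR)
QRY: 8  (via HUB)
ELM: 9  (via QRY)
VLY: 10  (via RIV)
BRV: 11  (via QRY)
JCT: 11  (via FIR)
CEN: 12  (via ELM)
Shortest route: GRN–FIR–HUB–QRY–ELM–CEN = 12 min.

12 min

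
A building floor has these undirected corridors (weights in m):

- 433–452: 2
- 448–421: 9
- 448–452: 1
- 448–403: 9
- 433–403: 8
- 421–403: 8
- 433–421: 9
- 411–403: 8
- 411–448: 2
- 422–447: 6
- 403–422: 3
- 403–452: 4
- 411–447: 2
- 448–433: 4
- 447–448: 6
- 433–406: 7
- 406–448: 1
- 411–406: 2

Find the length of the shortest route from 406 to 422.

9 m

Running Dijkstra from 406:
406: 0
448: 1  (via 406)
411: 2  (via 406)
452: 2  (via 448)
447: 4  (via 411)
433: 4  (via 452)
403: 6  (via 452)
422: 9  (via 403)
Shortest route: 406 → 448 → 452 → 403 → 422 = 9 m.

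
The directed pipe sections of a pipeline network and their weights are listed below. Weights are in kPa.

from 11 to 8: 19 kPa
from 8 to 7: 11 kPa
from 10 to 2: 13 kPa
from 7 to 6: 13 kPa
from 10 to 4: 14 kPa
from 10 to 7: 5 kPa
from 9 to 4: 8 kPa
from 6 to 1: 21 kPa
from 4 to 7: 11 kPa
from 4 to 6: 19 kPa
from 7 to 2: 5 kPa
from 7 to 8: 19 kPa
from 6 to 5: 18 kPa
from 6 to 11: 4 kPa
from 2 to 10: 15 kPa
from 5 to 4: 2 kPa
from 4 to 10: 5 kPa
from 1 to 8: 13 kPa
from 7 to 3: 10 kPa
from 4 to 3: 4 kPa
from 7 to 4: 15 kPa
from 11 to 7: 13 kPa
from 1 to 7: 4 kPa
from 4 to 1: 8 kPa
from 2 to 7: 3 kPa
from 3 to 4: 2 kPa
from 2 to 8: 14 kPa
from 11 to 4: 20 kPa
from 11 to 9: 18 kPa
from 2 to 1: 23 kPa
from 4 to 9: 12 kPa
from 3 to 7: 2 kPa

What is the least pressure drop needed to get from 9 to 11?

31 kPa

Compare a few routes:
9 - 4 - 7 - 6 - 11: 8+11+13+4 = 36
9 - 4 - 6 - 11: 8+19+4 = 31
9 - 4 - 10 - 7 - 6 - 11: 8+5+5+13+4 = 35
The minimum is 31 kPa via 9 - 4 - 6 - 11.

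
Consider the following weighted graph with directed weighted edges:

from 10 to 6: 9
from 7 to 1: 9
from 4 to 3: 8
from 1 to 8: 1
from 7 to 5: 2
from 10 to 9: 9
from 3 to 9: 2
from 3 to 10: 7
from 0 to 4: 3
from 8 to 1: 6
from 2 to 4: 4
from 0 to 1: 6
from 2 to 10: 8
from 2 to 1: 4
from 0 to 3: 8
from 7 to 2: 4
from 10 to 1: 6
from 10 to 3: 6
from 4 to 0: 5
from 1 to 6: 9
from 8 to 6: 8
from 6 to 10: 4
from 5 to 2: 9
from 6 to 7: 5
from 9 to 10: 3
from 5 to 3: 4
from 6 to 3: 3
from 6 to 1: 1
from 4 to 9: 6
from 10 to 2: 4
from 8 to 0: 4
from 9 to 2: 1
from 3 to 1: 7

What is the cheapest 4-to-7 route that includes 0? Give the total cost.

Best 4 to 0: 4 → 0 costing 5
Shortest 0→7: 0 → 1 → 6 → 7 = 20
Total via 0: 5 + 20 = 25.

25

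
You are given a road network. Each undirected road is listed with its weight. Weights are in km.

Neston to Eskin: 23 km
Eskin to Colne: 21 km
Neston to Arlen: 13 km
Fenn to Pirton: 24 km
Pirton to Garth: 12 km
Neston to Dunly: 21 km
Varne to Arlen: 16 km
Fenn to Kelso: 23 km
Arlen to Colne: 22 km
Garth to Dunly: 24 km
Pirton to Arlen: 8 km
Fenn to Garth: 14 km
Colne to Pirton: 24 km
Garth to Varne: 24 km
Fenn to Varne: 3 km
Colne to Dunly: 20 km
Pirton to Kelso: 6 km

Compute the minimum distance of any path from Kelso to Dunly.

42 km

Compare a few routes:
Kelso–Pirton–Garth–Dunly: 6+12+24 = 42
Kelso–Pirton–Colne–Dunly: 6+24+20 = 50
Kelso–Pirton–Arlen–Neston–Dunly: 6+8+13+21 = 48
The minimum is 42 km via Kelso–Pirton–Garth–Dunly.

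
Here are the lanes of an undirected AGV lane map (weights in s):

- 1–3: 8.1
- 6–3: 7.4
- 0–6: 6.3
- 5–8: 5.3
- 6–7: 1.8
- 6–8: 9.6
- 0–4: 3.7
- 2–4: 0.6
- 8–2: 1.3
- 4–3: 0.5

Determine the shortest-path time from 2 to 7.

10.3 s

Running Dijkstra from 2:
2: 0
4: 0.6  (via 2)
3: 1.1  (via 4)
8: 1.3  (via 2)
0: 4.3  (via 4)
5: 6.6  (via 8)
6: 8.5  (via 3)
1: 9.2  (via 3)
7: 10.3  (via 6)
Shortest route: 2 → 4 → 3 → 6 → 7 = 10.3 s.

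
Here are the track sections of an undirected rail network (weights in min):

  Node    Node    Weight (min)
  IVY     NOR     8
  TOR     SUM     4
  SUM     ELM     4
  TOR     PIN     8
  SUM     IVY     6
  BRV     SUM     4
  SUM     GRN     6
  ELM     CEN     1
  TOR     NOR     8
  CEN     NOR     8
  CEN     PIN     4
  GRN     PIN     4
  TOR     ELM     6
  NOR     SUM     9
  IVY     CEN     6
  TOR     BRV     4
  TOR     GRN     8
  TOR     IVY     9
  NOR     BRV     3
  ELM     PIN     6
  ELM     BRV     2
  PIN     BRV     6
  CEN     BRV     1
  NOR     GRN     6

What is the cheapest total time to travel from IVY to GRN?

12 min

Running Dijkstra from IVY:
IVY: 0
SUM: 6  (via IVY)
CEN: 6  (via IVY)
ELM: 7  (via CEN)
BRV: 7  (via CEN)
NOR: 8  (via IVY)
TOR: 9  (via IVY)
PIN: 10  (via CEN)
GRN: 12  (via SUM)
Shortest route: IVY → SUM → GRN = 12 min.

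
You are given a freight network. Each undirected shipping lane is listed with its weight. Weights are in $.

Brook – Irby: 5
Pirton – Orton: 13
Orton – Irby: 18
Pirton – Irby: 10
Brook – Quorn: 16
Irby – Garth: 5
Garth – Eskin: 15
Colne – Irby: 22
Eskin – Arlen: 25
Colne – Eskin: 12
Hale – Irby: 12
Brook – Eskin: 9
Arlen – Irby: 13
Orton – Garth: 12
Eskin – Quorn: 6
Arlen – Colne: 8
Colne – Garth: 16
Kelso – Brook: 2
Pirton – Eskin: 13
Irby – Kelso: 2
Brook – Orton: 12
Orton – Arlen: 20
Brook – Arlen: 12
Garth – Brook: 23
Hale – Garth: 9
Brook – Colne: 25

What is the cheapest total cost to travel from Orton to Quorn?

Compare a few routes:
Orton–Brook–Quorn: 12+16 = 28
Orton–Brook–Eskin–Quorn: 12+9+6 = 27
Orton–Pirton–Eskin–Quorn: 13+13+6 = 32
Orton–Garth–Eskin–Quorn: 12+15+6 = 33
Cheapest is Orton–Brook–Eskin–Quorn at $27.

$27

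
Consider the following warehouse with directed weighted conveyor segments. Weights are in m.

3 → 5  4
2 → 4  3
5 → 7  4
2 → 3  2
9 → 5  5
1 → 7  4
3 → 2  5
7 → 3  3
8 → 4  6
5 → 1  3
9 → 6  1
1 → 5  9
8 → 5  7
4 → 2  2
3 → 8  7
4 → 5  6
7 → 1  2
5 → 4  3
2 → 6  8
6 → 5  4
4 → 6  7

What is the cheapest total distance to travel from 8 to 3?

Enumerating some paths:
8 → 4 → 2 → 3: 6+2+2 = 10
8 → 5 → 7 → 3: 7+4+3 = 14
The minimum is 10 m via 8 → 4 → 2 → 3.

10 m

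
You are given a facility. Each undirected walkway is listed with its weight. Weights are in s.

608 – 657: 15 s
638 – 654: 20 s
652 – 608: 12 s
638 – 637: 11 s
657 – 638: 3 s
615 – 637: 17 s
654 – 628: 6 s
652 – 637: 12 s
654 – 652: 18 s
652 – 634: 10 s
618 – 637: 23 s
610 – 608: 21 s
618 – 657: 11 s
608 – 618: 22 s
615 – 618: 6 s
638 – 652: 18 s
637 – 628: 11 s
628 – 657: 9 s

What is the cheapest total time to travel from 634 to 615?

Compare a few routes:
634 - 652 - 637 - 615: 10+12+17 = 39
634 - 652 - 608 - 618 - 615: 10+12+22+6 = 50
634 - 652 - 638 - 657 - 618 - 615: 10+18+3+11+6 = 48
634 - 652 - 637 - 618 - 615: 10+12+23+6 = 51
The minimum is 39 s via 634 - 652 - 637 - 615.

39 s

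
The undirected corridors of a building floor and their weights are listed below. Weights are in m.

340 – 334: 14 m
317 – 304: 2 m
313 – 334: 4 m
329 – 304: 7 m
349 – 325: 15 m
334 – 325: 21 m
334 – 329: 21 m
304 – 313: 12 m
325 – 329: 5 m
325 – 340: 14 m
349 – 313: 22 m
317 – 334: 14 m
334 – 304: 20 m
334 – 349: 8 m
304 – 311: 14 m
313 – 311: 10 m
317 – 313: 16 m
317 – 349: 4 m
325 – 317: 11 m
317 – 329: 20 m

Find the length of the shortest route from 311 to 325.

26 m

Compare a few routes:
311 - 304 - 329 - 325: 14+7+5 = 26
311 - 313 - 304 - 329 - 325: 10+12+7+5 = 34
311 - 304 - 317 - 325: 14+2+11 = 27
311 - 304 - 317 - 349 - 325: 14+2+4+15 = 35
The minimum is 26 m via 311 - 304 - 329 - 325.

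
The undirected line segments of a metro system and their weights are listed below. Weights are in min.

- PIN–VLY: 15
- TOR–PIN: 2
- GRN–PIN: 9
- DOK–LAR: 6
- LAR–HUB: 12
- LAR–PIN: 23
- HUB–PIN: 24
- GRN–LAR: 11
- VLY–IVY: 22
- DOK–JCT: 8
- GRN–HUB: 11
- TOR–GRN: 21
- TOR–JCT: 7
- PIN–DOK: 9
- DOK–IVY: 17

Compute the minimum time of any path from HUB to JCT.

26 min

Candidate routes:
HUB–LAR–DOK–JCT: 12+6+8 = 26
HUB–GRN–PIN–TOR–JCT: 11+9+2+7 = 29
HUB–PIN–TOR–JCT: 24+2+7 = 33
Cheapest is HUB–LAR–DOK–JCT at 26 min.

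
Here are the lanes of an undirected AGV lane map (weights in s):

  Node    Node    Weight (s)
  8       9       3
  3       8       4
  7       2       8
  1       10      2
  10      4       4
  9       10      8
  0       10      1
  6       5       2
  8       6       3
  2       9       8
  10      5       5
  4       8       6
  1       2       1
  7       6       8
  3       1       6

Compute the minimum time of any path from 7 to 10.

Shortest distances from 7:
7: 0
2: 8  (via 7)
6: 8  (via 7)
1: 9  (via 2)
5: 10  (via 6)
8: 11  (via 6)
10: 11  (via 1)
Shortest route: 7–2–1–10 = 11 s.

11 s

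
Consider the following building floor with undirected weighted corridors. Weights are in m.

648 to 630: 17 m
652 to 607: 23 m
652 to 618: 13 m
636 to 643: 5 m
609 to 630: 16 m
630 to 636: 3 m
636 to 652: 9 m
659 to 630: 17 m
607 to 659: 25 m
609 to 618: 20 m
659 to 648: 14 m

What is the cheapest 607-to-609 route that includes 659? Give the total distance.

Shortest 607→659: 607–659 = 25
Best 659 to 609: 659–630–609 costing 33
Total via 659: 25 + 33 = 58 m.

58 m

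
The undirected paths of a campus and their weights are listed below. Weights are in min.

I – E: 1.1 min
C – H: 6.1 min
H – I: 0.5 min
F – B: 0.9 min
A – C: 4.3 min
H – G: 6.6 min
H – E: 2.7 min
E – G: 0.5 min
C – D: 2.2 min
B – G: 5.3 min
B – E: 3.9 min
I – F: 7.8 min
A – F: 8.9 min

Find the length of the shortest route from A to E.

12 min

Settle nodes by increasing distance from A:
A: 0
C: 4.3  (via A)
D: 6.5  (via C)
F: 8.9  (via A)
B: 9.8  (via F)
H: 10.4  (via C)
I: 10.9  (via H)
E: 12  (via I)
Shortest route: A → C → H → I → E = 12 min.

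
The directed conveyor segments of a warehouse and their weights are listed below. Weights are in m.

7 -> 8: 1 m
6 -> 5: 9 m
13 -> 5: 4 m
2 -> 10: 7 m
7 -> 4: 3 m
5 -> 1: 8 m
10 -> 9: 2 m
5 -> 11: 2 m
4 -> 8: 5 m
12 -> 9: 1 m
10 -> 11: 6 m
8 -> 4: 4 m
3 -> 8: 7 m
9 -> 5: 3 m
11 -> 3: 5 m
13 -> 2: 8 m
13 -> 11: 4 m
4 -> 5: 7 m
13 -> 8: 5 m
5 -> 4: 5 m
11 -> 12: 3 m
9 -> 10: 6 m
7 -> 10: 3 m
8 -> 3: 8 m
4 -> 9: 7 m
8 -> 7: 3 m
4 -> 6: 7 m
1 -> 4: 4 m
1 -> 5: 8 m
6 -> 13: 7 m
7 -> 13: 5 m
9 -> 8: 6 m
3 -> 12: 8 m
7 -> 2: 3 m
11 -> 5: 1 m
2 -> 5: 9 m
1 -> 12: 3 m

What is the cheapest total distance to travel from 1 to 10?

Settle nodes by increasing distance from 1:
1: 0
12: 3  (via 1)
4: 4  (via 1)
9: 4  (via 12)
5: 7  (via 9)
8: 9  (via 4)
11: 9  (via 5)
10: 10  (via 9)
Shortest route: 1–12–9–10 = 10 m.

10 m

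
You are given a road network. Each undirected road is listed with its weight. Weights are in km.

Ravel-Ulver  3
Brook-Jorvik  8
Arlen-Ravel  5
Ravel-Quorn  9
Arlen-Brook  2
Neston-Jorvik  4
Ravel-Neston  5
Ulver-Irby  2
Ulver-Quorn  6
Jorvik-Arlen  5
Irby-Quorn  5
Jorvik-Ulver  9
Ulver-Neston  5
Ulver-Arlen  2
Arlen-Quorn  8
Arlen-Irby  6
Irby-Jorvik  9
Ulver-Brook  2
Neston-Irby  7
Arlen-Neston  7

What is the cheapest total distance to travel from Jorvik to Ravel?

9 km

Shortest distances from Jorvik:
Jorvik: 0
Neston: 4  (via Jorvik)
Arlen: 5  (via Jorvik)
Ulver: 7  (via Arlen)
Brook: 7  (via Arlen)
Ravel: 9  (via Neston)
Shortest route: Jorvik–Neston–Ravel = 9 km.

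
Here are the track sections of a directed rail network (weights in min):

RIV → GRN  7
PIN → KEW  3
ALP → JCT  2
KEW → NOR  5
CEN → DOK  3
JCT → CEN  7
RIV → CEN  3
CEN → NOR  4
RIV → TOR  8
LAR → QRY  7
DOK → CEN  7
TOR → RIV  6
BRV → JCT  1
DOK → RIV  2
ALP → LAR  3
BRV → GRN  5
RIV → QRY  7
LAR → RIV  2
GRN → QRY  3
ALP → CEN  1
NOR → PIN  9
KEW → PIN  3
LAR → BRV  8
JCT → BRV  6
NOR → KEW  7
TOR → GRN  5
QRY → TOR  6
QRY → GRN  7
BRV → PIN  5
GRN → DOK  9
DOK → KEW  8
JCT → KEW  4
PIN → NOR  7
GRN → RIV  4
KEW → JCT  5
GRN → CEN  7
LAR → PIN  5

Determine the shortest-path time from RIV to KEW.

Shortest distances from RIV:
RIV: 0
CEN: 3  (via RIV)
DOK: 6  (via CEN)
NOR: 7  (via CEN)
GRN: 7  (via RIV)
QRY: 7  (via RIV)
TOR: 8  (via RIV)
KEW: 14  (via DOK)
Shortest route: RIV–CEN–DOK–KEW = 14 min.

14 min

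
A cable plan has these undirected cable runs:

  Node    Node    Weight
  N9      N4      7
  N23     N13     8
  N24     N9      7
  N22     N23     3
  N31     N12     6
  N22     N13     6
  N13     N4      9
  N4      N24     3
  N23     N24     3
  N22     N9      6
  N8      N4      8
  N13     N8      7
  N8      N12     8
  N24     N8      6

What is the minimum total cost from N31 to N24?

Enumerating some paths:
N31 → N12 → N8 → N4 → N24: 6+8+8+3 = 25
N31 → N12 → N8 → N24: 6+8+6 = 20
The minimum is 20 via N31 → N12 → N8 → N24.

20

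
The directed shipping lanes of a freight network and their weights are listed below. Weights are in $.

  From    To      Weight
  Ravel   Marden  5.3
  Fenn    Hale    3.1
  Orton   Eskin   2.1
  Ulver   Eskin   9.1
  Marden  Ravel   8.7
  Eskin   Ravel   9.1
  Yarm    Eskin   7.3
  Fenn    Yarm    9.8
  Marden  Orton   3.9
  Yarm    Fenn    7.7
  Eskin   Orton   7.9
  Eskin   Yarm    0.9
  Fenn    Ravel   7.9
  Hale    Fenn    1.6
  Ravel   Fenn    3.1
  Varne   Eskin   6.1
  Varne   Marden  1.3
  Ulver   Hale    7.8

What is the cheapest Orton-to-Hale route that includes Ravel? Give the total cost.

$17.4

Shortest Orton→Ravel: Orton–Eskin–Ravel = 11.2
Shortest Ravel→Hale: Ravel–Fenn–Hale = 6.2
Total via Ravel: 11.2 + 6.2 = $17.4.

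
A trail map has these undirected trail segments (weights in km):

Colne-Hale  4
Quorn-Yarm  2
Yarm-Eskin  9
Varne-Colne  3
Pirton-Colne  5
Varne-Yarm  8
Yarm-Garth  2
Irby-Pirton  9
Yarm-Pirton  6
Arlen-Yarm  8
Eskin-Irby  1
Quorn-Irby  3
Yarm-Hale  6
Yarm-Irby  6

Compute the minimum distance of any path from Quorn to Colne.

12 km

Candidate routes:
Quorn → Yarm → Varne → Colne: 2+8+3 = 13
Quorn → Yarm → Hale → Colne: 2+6+4 = 12
Cheapest is Quorn → Yarm → Hale → Colne at 12 km.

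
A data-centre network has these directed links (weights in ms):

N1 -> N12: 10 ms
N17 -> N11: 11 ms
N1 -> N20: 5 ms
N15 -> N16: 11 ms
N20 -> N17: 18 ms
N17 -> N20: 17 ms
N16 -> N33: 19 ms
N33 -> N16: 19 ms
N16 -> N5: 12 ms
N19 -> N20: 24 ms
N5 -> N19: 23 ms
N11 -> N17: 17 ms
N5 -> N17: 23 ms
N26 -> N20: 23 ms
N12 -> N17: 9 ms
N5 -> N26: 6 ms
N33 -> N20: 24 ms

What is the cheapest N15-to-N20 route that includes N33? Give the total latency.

54 ms

Shortest N15→N33: N15 → N16 → N33 = 30
Shortest N33→N20: N33 → N20 = 24
Total via N33: 30 + 24 = 54 ms.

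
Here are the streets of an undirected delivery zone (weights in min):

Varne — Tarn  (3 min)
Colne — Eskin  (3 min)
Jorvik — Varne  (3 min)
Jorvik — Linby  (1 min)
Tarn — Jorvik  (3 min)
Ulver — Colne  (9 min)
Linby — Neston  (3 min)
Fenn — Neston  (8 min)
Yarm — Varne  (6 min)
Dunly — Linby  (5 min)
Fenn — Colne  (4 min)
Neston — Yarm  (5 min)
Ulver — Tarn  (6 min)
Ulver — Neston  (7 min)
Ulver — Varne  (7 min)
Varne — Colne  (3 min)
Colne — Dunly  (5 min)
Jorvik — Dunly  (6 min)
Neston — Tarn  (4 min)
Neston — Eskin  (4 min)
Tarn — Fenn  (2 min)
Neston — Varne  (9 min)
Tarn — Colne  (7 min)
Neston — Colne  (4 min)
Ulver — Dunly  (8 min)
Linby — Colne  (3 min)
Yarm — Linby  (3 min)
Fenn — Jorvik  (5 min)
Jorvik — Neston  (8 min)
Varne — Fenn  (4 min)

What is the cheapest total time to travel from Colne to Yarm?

Candidate routes:
Colne → Varne → Jorvik → Linby → Yarm: 3+3+1+3 = 10
Colne → Varne → Yarm: 3+6 = 9
Colne → Neston → Yarm: 4+5 = 9
Colne → Linby → Yarm: 3+3 = 6
Cheapest is Colne → Linby → Yarm at 6 min.

6 min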